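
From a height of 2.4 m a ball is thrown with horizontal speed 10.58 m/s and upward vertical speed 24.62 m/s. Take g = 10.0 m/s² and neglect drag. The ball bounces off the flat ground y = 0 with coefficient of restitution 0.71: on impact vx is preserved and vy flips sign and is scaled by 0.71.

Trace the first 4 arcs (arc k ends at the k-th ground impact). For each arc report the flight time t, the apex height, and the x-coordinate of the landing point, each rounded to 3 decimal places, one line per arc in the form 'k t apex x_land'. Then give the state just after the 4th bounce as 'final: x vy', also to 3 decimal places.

Arc 1: start y=2.400, vy=24.620 → t=5.020, apex=32.707, x_land=53.108, impact vy=-25.576
  bounce: vy ← 0.71·25.576 = 18.159
Arc 2: start y=0.000, vy=18.159 → t=3.632, apex=16.488, x_land=91.532, impact vy=-18.159
  bounce: vy ← 0.71·18.159 = 12.893
Arc 3: start y=0.000, vy=12.893 → t=2.579, apex=8.311, x_land=118.814, impact vy=-12.893
  bounce: vy ← 0.71·12.893 = 9.154
Arc 4: start y=0.000, vy=9.154 → t=1.831, apex=4.190, x_land=138.184, impact vy=-9.154
  bounce: vy ← 0.71·9.154 = 6.499

1 5.020 32.707 53.108
2 3.632 16.488 91.532
3 2.579 8.311 118.814
4 1.831 4.190 138.184
final: 138.184 6.499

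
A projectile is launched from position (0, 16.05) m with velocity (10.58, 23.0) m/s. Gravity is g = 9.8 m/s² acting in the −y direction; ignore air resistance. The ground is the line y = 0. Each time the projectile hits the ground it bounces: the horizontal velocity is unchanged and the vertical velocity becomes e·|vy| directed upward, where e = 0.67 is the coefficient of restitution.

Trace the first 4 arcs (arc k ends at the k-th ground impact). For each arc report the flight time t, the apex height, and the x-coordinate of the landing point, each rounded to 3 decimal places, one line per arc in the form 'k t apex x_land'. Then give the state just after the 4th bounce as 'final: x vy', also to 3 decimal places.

1 5.311 43.040 56.187
2 3.971 19.321 98.204
3 2.661 8.673 126.356
4 1.783 3.893 145.217
final: 145.217 5.853

Arc 1: start y=16.050, vy=23.000 → t=5.311, apex=43.040, x_land=56.187, impact vy=-29.044
  bounce: vy ← 0.67·29.044 = 19.460
Arc 2: start y=0.000, vy=19.460 → t=3.971, apex=19.321, x_land=98.204, impact vy=-19.460
  bounce: vy ← 0.67·19.460 = 13.038
Arc 3: start y=0.000, vy=13.038 → t=2.661, apex=8.673, x_land=126.356, impact vy=-13.038
  bounce: vy ← 0.67·13.038 = 8.735
Arc 4: start y=0.000, vy=8.735 → t=1.783, apex=3.893, x_land=145.217, impact vy=-8.735
  bounce: vy ← 0.67·8.735 = 5.853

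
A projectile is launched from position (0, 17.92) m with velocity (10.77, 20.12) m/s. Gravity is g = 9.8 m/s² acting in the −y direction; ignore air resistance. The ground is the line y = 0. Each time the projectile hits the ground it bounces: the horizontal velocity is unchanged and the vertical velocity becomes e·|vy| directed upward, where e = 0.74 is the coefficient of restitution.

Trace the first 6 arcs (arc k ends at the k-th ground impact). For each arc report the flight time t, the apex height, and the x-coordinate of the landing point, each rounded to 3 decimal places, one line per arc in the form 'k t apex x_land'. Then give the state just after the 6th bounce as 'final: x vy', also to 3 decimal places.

1 4.859 38.574 52.329
2 4.153 21.123 97.052
3 3.073 11.567 130.146
4 2.274 6.334 154.636
5 1.683 3.469 172.759
6 1.245 1.899 186.170
final: 186.170 4.515

Arc 1: start y=17.920, vy=20.120 → t=4.859, apex=38.574, x_land=52.329, impact vy=-27.496
  bounce: vy ← 0.74·27.496 = 20.347
Arc 2: start y=0.000, vy=20.347 → t=4.153, apex=21.123, x_land=97.052, impact vy=-20.347
  bounce: vy ← 0.74·20.347 = 15.057
Arc 3: start y=0.000, vy=15.057 → t=3.073, apex=11.567, x_land=130.146, impact vy=-15.057
  bounce: vy ← 0.74·15.057 = 11.142
Arc 4: start y=0.000, vy=11.142 → t=2.274, apex=6.334, x_land=154.636, impact vy=-11.142
  bounce: vy ← 0.74·11.142 = 8.245
Arc 5: start y=0.000, vy=8.245 → t=1.683, apex=3.469, x_land=172.759, impact vy=-8.245
  bounce: vy ← 0.74·8.245 = 6.101
Arc 6: start y=0.000, vy=6.101 → t=1.245, apex=1.899, x_land=186.170, impact vy=-6.101
  bounce: vy ← 0.74·6.101 = 4.515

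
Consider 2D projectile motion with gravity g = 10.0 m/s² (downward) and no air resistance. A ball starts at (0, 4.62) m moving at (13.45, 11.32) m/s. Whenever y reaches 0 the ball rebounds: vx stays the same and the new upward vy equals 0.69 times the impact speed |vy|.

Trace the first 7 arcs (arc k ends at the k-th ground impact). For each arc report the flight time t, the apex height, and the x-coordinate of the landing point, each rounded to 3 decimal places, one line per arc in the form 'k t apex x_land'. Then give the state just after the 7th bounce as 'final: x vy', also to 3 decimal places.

Arc 1: start y=4.620, vy=11.320 → t=2.617, apex=11.027, x_land=35.200, impact vy=-14.851
  bounce: vy ← 0.69·14.851 = 10.247
Arc 2: start y=0.000, vy=10.247 → t=2.049, apex=5.250, x_land=62.764, impact vy=-10.247
  bounce: vy ← 0.69·10.247 = 7.070
Arc 3: start y=0.000, vy=7.070 → t=1.414, apex=2.500, x_land=81.783, impact vy=-7.070
  bounce: vy ← 0.69·7.070 = 4.879
Arc 4: start y=0.000, vy=4.879 → t=0.976, apex=1.190, x_land=94.907, impact vy=-4.879
  bounce: vy ← 0.69·4.879 = 3.366
Arc 5: start y=0.000, vy=3.366 → t=0.673, apex=0.567, x_land=103.962, impact vy=-3.366
  bounce: vy ← 0.69·3.366 = 2.323
Arc 6: start y=0.000, vy=2.323 → t=0.465, apex=0.270, x_land=110.210, impact vy=-2.323
  bounce: vy ← 0.69·2.323 = 1.603
Arc 7: start y=0.000, vy=1.603 → t=0.321, apex=0.128, x_land=114.521, impact vy=-1.603
  bounce: vy ← 0.69·1.603 = 1.106

1 2.617 11.027 35.200
2 2.049 5.250 62.764
3 1.414 2.500 81.783
4 0.976 1.190 94.907
5 0.673 0.567 103.962
6 0.465 0.270 110.210
7 0.321 0.128 114.521
final: 114.521 1.106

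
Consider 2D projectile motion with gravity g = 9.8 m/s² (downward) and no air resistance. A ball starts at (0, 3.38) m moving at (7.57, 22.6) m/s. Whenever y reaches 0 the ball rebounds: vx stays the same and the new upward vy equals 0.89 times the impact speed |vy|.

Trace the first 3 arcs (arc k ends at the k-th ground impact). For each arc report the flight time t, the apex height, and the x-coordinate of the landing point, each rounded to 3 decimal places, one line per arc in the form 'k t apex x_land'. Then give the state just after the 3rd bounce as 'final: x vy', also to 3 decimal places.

1 4.757 29.439 36.012
2 4.363 23.319 69.040
3 3.883 18.471 98.435
final: 98.435 16.934

Arc 1: start y=3.380, vy=22.600 → t=4.757, apex=29.439, x_land=36.012, impact vy=-24.021
  bounce: vy ← 0.89·24.021 = 21.379
Arc 2: start y=0.000, vy=21.379 → t=4.363, apex=23.319, x_land=69.040, impact vy=-21.379
  bounce: vy ← 0.89·21.379 = 19.027
Arc 3: start y=0.000, vy=19.027 → t=3.883, apex=18.471, x_land=98.435, impact vy=-19.027
  bounce: vy ← 0.89·19.027 = 16.934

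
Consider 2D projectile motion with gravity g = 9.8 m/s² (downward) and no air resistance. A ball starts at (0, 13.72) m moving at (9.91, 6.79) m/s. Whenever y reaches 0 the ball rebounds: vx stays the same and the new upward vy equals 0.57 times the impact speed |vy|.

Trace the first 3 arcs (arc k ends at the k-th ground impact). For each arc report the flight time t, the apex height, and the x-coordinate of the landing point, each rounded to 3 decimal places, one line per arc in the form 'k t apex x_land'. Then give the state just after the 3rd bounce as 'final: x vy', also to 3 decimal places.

Arc 1: start y=13.720, vy=6.790 → t=2.504, apex=16.072, x_land=24.814, impact vy=-17.749
  bounce: vy ← 0.57·17.749 = 10.117
Arc 2: start y=0.000, vy=10.117 → t=2.065, apex=5.222, x_land=45.275, impact vy=-10.117
  bounce: vy ← 0.57·10.117 = 5.767
Arc 3: start y=0.000, vy=5.767 → t=1.177, apex=1.697, x_land=56.937, impact vy=-5.767
  bounce: vy ← 0.57·5.767 = 3.287

1 2.504 16.072 24.814
2 2.065 5.222 45.275
3 1.177 1.697 56.937
final: 56.937 3.287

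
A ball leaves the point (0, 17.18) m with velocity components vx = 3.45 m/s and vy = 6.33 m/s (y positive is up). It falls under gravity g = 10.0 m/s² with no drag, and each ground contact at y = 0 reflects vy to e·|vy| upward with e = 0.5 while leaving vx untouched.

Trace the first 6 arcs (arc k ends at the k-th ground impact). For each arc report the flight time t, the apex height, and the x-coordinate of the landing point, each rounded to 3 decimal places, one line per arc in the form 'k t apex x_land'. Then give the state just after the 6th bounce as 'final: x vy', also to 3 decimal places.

1 2.592 19.183 8.942
2 1.959 4.796 15.699
3 0.979 1.199 19.078
4 0.490 0.300 20.767
5 0.245 0.075 21.612
6 0.122 0.019 22.035
final: 22.035 0.306

Arc 1: start y=17.180, vy=6.330 → t=2.592, apex=19.183, x_land=8.942, impact vy=-19.587
  bounce: vy ← 0.5·19.587 = 9.794
Arc 2: start y=0.000, vy=9.794 → t=1.959, apex=4.796, x_land=15.699, impact vy=-9.794
  bounce: vy ← 0.5·9.794 = 4.897
Arc 3: start y=0.000, vy=4.897 → t=0.979, apex=1.199, x_land=19.078, impact vy=-4.897
  bounce: vy ← 0.5·4.897 = 2.448
Arc 4: start y=0.000, vy=2.448 → t=0.490, apex=0.300, x_land=20.767, impact vy=-2.448
  bounce: vy ← 0.5·2.448 = 1.224
Arc 5: start y=0.000, vy=1.224 → t=0.245, apex=0.075, x_land=21.612, impact vy=-1.224
  bounce: vy ← 0.5·1.224 = 0.612
Arc 6: start y=0.000, vy=0.612 → t=0.122, apex=0.019, x_land=22.035, impact vy=-0.612
  bounce: vy ← 0.5·0.612 = 0.306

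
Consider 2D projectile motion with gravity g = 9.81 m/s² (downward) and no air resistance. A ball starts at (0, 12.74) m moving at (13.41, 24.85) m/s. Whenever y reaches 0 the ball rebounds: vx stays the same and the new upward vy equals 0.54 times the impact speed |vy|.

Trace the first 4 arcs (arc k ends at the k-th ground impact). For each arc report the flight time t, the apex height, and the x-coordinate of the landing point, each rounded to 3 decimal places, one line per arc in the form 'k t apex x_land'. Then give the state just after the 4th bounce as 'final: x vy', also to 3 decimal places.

Arc 1: start y=12.740, vy=24.850 → t=5.535, apex=44.214, x_land=74.231, impact vy=-29.453
  bounce: vy ← 0.54·29.453 = 15.905
Arc 2: start y=0.000, vy=15.905 → t=3.243, apex=12.893, x_land=117.713, impact vy=-15.905
  bounce: vy ← 0.54·15.905 = 8.589
Arc 3: start y=0.000, vy=8.589 → t=1.751, apex=3.760, x_land=141.194, impact vy=-8.589
  bounce: vy ← 0.54·8.589 = 4.638
Arc 4: start y=0.000, vy=4.638 → t=0.946, apex=1.096, x_land=153.873, impact vy=-4.638
  bounce: vy ← 0.54·4.638 = 2.504

1 5.535 44.214 74.231
2 3.243 12.893 117.713
3 1.751 3.760 141.194
4 0.946 1.096 153.873
final: 153.873 2.504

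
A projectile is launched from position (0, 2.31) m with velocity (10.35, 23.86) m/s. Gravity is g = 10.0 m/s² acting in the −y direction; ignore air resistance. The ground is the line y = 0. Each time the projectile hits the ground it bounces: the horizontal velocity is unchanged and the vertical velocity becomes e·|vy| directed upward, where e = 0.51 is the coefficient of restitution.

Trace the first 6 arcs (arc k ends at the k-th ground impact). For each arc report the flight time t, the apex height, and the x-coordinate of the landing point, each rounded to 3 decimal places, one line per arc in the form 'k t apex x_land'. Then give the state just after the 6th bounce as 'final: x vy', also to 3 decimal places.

1 4.867 30.775 50.373
2 2.531 8.005 76.564
3 1.291 2.082 89.921
4 0.658 0.542 96.734
5 0.336 0.141 100.208
6 0.171 0.037 101.980
final: 101.980 0.437

Arc 1: start y=2.310, vy=23.860 → t=4.867, apex=30.775, x_land=50.373, impact vy=-24.809
  bounce: vy ← 0.51·24.809 = 12.653
Arc 2: start y=0.000, vy=12.653 → t=2.531, apex=8.005, x_land=76.564, impact vy=-12.653
  bounce: vy ← 0.51·12.653 = 6.453
Arc 3: start y=0.000, vy=6.453 → t=1.291, apex=2.082, x_land=89.921, impact vy=-6.453
  bounce: vy ← 0.51·6.453 = 3.291
Arc 4: start y=0.000, vy=3.291 → t=0.658, apex=0.542, x_land=96.734, impact vy=-3.291
  bounce: vy ← 0.51·3.291 = 1.678
Arc 5: start y=0.000, vy=1.678 → t=0.336, apex=0.141, x_land=100.208, impact vy=-1.678
  bounce: vy ← 0.51·1.678 = 0.856
Arc 6: start y=0.000, vy=0.856 → t=0.171, apex=0.037, x_land=101.980, impact vy=-0.856
  bounce: vy ← 0.51·0.856 = 0.437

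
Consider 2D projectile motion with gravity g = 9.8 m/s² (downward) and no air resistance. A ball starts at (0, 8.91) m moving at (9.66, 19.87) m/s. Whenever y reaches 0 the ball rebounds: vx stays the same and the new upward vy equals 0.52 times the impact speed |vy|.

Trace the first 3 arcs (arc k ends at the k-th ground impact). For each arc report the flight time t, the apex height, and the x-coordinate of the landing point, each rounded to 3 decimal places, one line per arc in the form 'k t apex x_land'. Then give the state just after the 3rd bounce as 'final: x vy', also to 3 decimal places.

Arc 1: start y=8.910, vy=19.870 → t=4.463, apex=29.054, x_land=43.108, impact vy=-23.863
  bounce: vy ← 0.52·23.863 = 12.409
Arc 2: start y=0.000, vy=12.409 → t=2.532, apex=7.856, x_land=67.572, impact vy=-12.409
  bounce: vy ← 0.52·12.409 = 6.453
Arc 3: start y=0.000, vy=6.453 → t=1.317, apex=2.124, x_land=80.293, impact vy=-6.453
  bounce: vy ← 0.52·6.453 = 3.355

1 4.463 29.054 43.108
2 2.532 7.856 67.572
3 1.317 2.124 80.293
final: 80.293 3.355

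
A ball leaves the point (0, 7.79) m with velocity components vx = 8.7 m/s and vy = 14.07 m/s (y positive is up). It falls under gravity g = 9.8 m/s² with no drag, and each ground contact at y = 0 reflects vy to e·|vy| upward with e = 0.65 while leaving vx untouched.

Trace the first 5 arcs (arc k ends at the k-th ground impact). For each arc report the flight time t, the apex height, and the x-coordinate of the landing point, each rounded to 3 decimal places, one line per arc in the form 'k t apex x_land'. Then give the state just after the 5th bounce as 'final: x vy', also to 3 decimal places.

1 3.346 17.890 29.114
2 2.484 7.559 50.725
3 1.615 3.194 64.772
4 1.049 1.349 73.903
5 0.682 0.570 79.838
final: 79.838 2.173

Arc 1: start y=7.790, vy=14.070 → t=3.346, apex=17.890, x_land=29.114, impact vy=-18.726
  bounce: vy ← 0.65·18.726 = 12.172
Arc 2: start y=0.000, vy=12.172 → t=2.484, apex=7.559, x_land=50.725, impact vy=-12.172
  bounce: vy ← 0.65·12.172 = 7.912
Arc 3: start y=0.000, vy=7.912 → t=1.615, apex=3.194, x_land=64.772, impact vy=-7.912
  bounce: vy ← 0.65·7.912 = 5.143
Arc 4: start y=0.000, vy=5.143 → t=1.049, apex=1.349, x_land=73.903, impact vy=-5.143
  bounce: vy ← 0.65·5.143 = 3.343
Arc 5: start y=0.000, vy=3.343 → t=0.682, apex=0.570, x_land=79.838, impact vy=-3.343
  bounce: vy ← 0.65·3.343 = 2.173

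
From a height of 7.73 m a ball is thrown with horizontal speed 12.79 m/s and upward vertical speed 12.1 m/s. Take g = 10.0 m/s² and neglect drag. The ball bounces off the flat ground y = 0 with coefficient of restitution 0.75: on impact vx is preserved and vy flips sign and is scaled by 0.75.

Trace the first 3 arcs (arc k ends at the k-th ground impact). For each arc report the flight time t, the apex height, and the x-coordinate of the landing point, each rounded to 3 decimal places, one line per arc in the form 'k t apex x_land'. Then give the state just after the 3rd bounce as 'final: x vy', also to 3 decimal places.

Arc 1: start y=7.730, vy=12.100 → t=2.945, apex=15.050, x_land=37.666, impact vy=-17.350
  bounce: vy ← 0.75·17.350 = 13.012
Arc 2: start y=0.000, vy=13.012 → t=2.602, apex=8.466, x_land=70.951, impact vy=-13.012
  bounce: vy ← 0.75·13.012 = 9.759
Arc 3: start y=0.000, vy=9.759 → t=1.952, apex=4.762, x_land=95.915, impact vy=-9.759
  bounce: vy ← 0.75·9.759 = 7.319

1 2.945 15.050 37.666
2 2.602 8.466 70.951
3 1.952 4.762 95.915
final: 95.915 7.319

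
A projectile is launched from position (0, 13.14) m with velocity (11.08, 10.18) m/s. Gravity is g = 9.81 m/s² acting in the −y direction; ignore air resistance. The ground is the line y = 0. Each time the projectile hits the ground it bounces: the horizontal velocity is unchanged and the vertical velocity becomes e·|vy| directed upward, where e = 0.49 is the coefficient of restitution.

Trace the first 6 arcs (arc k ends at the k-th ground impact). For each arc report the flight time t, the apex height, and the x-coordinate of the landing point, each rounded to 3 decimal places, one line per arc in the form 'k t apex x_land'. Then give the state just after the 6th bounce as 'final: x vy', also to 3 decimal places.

1 2.976 18.422 32.971
2 1.899 4.423 54.014
3 0.931 1.062 64.325
4 0.456 0.255 69.378
5 0.223 0.061 71.853
6 0.109 0.015 73.067
final: 73.067 0.263

Arc 1: start y=13.140, vy=10.180 → t=2.976, apex=18.422, x_land=32.971, impact vy=-19.012
  bounce: vy ← 0.49·19.012 = 9.316
Arc 2: start y=0.000, vy=9.316 → t=1.899, apex=4.423, x_land=54.014, impact vy=-9.316
  bounce: vy ← 0.49·9.316 = 4.565
Arc 3: start y=0.000, vy=4.565 → t=0.931, apex=1.062, x_land=64.325, impact vy=-4.565
  bounce: vy ← 0.49·4.565 = 2.237
Arc 4: start y=0.000, vy=2.237 → t=0.456, apex=0.255, x_land=69.378, impact vy=-2.237
  bounce: vy ← 0.49·2.237 = 1.096
Arc 5: start y=0.000, vy=1.096 → t=0.223, apex=0.061, x_land=71.853, impact vy=-1.096
  bounce: vy ← 0.49·1.096 = 0.537
Arc 6: start y=0.000, vy=0.537 → t=0.109, apex=0.015, x_land=73.067, impact vy=-0.537
  bounce: vy ← 0.49·0.537 = 0.263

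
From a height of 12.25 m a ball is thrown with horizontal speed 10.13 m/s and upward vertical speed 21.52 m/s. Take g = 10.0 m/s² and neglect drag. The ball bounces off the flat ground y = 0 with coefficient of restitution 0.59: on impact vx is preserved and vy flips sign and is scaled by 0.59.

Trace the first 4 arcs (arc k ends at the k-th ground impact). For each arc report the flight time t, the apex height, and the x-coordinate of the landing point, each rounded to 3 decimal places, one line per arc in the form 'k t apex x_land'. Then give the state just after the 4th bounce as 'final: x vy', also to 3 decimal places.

1 4.813 35.406 48.756
2 3.140 12.325 80.564
3 1.853 4.290 99.331
4 1.093 1.493 110.404
final: 110.404 3.224

Arc 1: start y=12.250, vy=21.520 → t=4.813, apex=35.406, x_land=48.756, impact vy=-26.610
  bounce: vy ← 0.59·26.610 = 15.700
Arc 2: start y=0.000, vy=15.700 → t=3.140, apex=12.325, x_land=80.564, impact vy=-15.700
  bounce: vy ← 0.59·15.700 = 9.263
Arc 3: start y=0.000, vy=9.263 → t=1.853, apex=4.290, x_land=99.331, impact vy=-9.263
  bounce: vy ← 0.59·9.263 = 5.465
Arc 4: start y=0.000, vy=5.465 → t=1.093, apex=1.493, x_land=110.404, impact vy=-5.465
  bounce: vy ← 0.59·5.465 = 3.224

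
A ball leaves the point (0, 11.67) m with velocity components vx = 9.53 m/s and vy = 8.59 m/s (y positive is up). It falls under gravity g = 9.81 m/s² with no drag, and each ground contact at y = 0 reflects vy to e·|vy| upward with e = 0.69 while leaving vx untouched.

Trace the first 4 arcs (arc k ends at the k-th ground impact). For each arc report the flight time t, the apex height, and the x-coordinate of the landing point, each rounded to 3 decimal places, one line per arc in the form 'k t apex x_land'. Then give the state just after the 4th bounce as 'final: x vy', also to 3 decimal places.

Arc 1: start y=11.670, vy=8.590 → t=2.649, apex=15.431, x_land=25.248, impact vy=-17.400
  bounce: vy ← 0.69·17.400 = 12.006
Arc 2: start y=0.000, vy=12.006 → t=2.448, apex=7.347, x_land=48.574, impact vy=-12.006
  bounce: vy ← 0.69·12.006 = 8.284
Arc 3: start y=0.000, vy=8.284 → t=1.689, apex=3.498, x_land=64.670, impact vy=-8.284
  bounce: vy ← 0.69·8.284 = 5.716
Arc 4: start y=0.000, vy=5.716 → t=1.165, apex=1.665, x_land=75.775, impact vy=-5.716
  bounce: vy ← 0.69·5.716 = 3.944

1 2.649 15.431 25.248
2 2.448 7.347 48.574
3 1.689 3.498 64.670
4 1.165 1.665 75.775
final: 75.775 3.944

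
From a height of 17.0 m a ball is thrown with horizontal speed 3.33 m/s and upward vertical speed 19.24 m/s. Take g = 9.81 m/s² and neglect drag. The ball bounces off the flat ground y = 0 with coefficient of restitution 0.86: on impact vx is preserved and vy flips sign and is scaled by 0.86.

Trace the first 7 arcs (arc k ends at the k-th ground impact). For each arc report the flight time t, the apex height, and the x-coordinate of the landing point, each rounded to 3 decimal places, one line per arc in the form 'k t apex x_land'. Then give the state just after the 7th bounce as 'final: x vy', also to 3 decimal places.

1 4.665 35.867 15.536
2 4.651 26.527 31.024
3 4.000 19.620 44.344
4 3.440 14.511 55.799
5 2.958 10.732 65.651
6 2.544 7.938 74.123
7 2.188 5.871 81.409
final: 81.409 9.230

Arc 1: start y=17.000, vy=19.240 → t=4.665, apex=35.867, x_land=15.536, impact vy=-26.528
  bounce: vy ← 0.86·26.528 = 22.814
Arc 2: start y=0.000, vy=22.814 → t=4.651, apex=26.527, x_land=31.024, impact vy=-22.814
  bounce: vy ← 0.86·22.814 = 19.620
Arc 3: start y=0.000, vy=19.620 → t=4.000, apex=19.620, x_land=44.344, impact vy=-19.620
  bounce: vy ← 0.86·19.620 = 16.873
Arc 4: start y=0.000, vy=16.873 → t=3.440, apex=14.511, x_land=55.799, impact vy=-16.873
  bounce: vy ← 0.86·16.873 = 14.511
Arc 5: start y=0.000, vy=14.511 → t=2.958, apex=10.732, x_land=65.651, impact vy=-14.511
  bounce: vy ← 0.86·14.511 = 12.479
Arc 6: start y=0.000, vy=12.479 → t=2.544, apex=7.938, x_land=74.123, impact vy=-12.479
  bounce: vy ← 0.86·12.479 = 10.732
Arc 7: start y=0.000, vy=10.732 → t=2.188, apex=5.871, x_land=81.409, impact vy=-10.732
  bounce: vy ← 0.86·10.732 = 9.230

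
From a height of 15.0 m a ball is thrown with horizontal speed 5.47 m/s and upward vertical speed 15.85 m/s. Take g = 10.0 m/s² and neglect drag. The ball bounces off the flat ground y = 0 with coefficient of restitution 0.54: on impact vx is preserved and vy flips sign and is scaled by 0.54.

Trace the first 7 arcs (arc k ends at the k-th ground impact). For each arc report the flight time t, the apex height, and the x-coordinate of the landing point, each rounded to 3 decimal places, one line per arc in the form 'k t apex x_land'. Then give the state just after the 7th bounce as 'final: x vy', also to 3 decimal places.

Arc 1: start y=15.000, vy=15.850 → t=3.933, apex=27.561, x_land=21.512, impact vy=-23.478
  bounce: vy ← 0.54·23.478 = 12.678
Arc 2: start y=0.000, vy=12.678 → t=2.536, apex=8.037, x_land=35.382, impact vy=-12.678
  bounce: vy ← 0.54·12.678 = 6.846
Arc 3: start y=0.000, vy=6.846 → t=1.369, apex=2.344, x_land=42.872, impact vy=-6.846
  bounce: vy ← 0.54·6.846 = 3.697
Arc 4: start y=0.000, vy=3.697 → t=0.739, apex=0.683, x_land=46.917, impact vy=-3.697
  bounce: vy ← 0.54·3.697 = 1.996
Arc 5: start y=0.000, vy=1.996 → t=0.399, apex=0.199, x_land=49.101, impact vy=-1.996
  bounce: vy ← 0.54·1.996 = 1.078
Arc 6: start y=0.000, vy=1.078 → t=0.216, apex=0.058, x_land=50.280, impact vy=-1.078
  bounce: vy ← 0.54·1.078 = 0.582
Arc 7: start y=0.000, vy=0.582 → t=0.116, apex=0.017, x_land=50.917, impact vy=-0.582
  bounce: vy ← 0.54·0.582 = 0.314

1 3.933 27.561 21.512
2 2.536 8.037 35.382
3 1.369 2.344 42.872
4 0.739 0.683 46.917
5 0.399 0.199 49.101
6 0.216 0.058 50.280
7 0.116 0.017 50.917
final: 50.917 0.314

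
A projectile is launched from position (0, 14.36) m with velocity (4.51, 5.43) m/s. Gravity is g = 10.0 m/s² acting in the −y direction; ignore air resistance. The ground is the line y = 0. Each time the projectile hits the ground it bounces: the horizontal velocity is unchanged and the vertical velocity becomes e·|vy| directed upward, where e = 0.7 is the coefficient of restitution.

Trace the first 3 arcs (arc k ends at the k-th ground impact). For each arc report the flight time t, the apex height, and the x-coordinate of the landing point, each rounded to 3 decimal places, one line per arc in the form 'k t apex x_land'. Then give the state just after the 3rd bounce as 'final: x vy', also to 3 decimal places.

1 2.323 15.834 10.475
2 2.491 7.759 21.711
3 1.744 3.802 29.576
final: 29.576 6.104

Arc 1: start y=14.360, vy=5.430 → t=2.323, apex=15.834, x_land=10.475, impact vy=-17.796
  bounce: vy ← 0.7·17.796 = 12.457
Arc 2: start y=0.000, vy=12.457 → t=2.491, apex=7.759, x_land=21.711, impact vy=-12.457
  bounce: vy ← 0.7·12.457 = 8.720
Arc 3: start y=0.000, vy=8.720 → t=1.744, apex=3.802, x_land=29.576, impact vy=-8.720
  bounce: vy ← 0.7·8.720 = 6.104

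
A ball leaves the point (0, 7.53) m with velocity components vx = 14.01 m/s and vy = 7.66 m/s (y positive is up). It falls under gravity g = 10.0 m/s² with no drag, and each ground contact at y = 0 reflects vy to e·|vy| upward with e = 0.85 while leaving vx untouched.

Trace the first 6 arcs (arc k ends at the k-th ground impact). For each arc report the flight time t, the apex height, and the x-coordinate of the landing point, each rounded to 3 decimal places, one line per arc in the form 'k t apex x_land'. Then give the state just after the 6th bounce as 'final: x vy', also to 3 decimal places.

1 2.213 10.464 30.999
2 2.459 7.560 65.454
3 2.090 5.462 94.740
4 1.777 3.946 119.633
5 1.510 2.851 140.793
6 1.284 2.060 158.778
final: 158.778 5.456

Arc 1: start y=7.530, vy=7.660 → t=2.213, apex=10.464, x_land=30.999, impact vy=-14.466
  bounce: vy ← 0.85·14.466 = 12.296
Arc 2: start y=0.000, vy=12.296 → t=2.459, apex=7.560, x_land=65.454, impact vy=-12.296
  bounce: vy ← 0.85·12.296 = 10.452
Arc 3: start y=0.000, vy=10.452 → t=2.090, apex=5.462, x_land=94.740, impact vy=-10.452
  bounce: vy ← 0.85·10.452 = 8.884
Arc 4: start y=0.000, vy=8.884 → t=1.777, apex=3.946, x_land=119.633, impact vy=-8.884
  bounce: vy ← 0.85·8.884 = 7.552
Arc 5: start y=0.000, vy=7.552 → t=1.510, apex=2.851, x_land=140.793, impact vy=-7.552
  bounce: vy ← 0.85·7.552 = 6.419
Arc 6: start y=0.000, vy=6.419 → t=1.284, apex=2.060, x_land=158.778, impact vy=-6.419
  bounce: vy ← 0.85·6.419 = 5.456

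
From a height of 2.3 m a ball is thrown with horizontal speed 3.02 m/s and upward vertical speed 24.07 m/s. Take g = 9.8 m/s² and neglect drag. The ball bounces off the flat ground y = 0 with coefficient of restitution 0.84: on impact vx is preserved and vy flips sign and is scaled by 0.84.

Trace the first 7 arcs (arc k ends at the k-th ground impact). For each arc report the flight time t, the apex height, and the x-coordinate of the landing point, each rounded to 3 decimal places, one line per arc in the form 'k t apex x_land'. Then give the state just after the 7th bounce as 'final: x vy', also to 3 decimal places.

Arc 1: start y=2.300, vy=24.070 → t=5.006, apex=31.859, x_land=15.118, impact vy=-24.989
  bounce: vy ← 0.84·24.989 = 20.991
Arc 2: start y=0.000, vy=20.991 → t=4.284, apex=22.480, x_land=28.055, impact vy=-20.991
  bounce: vy ← 0.84·20.991 = 17.632
Arc 3: start y=0.000, vy=17.632 → t=3.598, apex=15.862, x_land=38.922, impact vy=-17.632
  bounce: vy ← 0.84·17.632 = 14.811
Arc 4: start y=0.000, vy=14.811 → t=3.023, apex=11.192, x_land=48.051, impact vy=-14.811
  bounce: vy ← 0.84·14.811 = 12.441
Arc 5: start y=0.000, vy=12.441 → t=2.539, apex=7.897, x_land=55.719, impact vy=-12.441
  bounce: vy ← 0.84·12.441 = 10.451
Arc 6: start y=0.000, vy=10.451 → t=2.133, apex=5.572, x_land=62.160, impact vy=-10.451
  bounce: vy ← 0.84·10.451 = 8.779
Arc 7: start y=0.000, vy=8.779 → t=1.792, apex=3.932, x_land=67.570, impact vy=-8.779
  bounce: vy ← 0.84·8.779 = 7.374

1 5.006 31.859 15.118
2 4.284 22.480 28.055
3 3.598 15.862 38.922
4 3.023 11.192 48.051
5 2.539 7.897 55.719
6 2.133 5.572 62.160
7 1.792 3.932 67.570
final: 67.570 7.374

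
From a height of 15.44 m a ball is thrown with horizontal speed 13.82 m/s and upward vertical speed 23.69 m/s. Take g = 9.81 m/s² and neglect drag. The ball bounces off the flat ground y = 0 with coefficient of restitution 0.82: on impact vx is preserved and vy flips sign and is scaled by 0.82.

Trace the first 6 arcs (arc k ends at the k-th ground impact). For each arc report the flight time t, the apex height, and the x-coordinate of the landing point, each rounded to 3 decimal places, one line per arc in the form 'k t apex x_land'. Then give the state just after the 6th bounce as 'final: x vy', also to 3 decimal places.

Arc 1: start y=15.440, vy=23.690 → t=5.411, apex=44.044, x_land=74.786, impact vy=-29.396
  bounce: vy ← 0.82·29.396 = 24.105
Arc 2: start y=0.000, vy=24.105 → t=4.914, apex=29.615, x_land=142.703, impact vy=-24.105
  bounce: vy ← 0.82·24.105 = 19.766
Arc 3: start y=0.000, vy=19.766 → t=4.030, apex=19.913, x_land=198.395, impact vy=-19.766
  bounce: vy ← 0.82·19.766 = 16.208
Arc 4: start y=0.000, vy=16.208 → t=3.304, apex=13.390, x_land=244.062, impact vy=-16.208
  bounce: vy ← 0.82·16.208 = 13.291
Arc 5: start y=0.000, vy=13.291 → t=2.710, apex=9.003, x_land=281.509, impact vy=-13.291
  bounce: vy ← 0.82·13.291 = 10.898
Arc 6: start y=0.000, vy=10.898 → t=2.222, apex=6.054, x_land=312.216, impact vy=-10.898
  bounce: vy ← 0.82·10.898 = 8.937

1 5.411 44.044 74.786
2 4.914 29.615 142.703
3 4.030 19.913 198.395
4 3.304 13.390 244.062
5 2.710 9.003 281.509
6 2.222 6.054 312.216
final: 312.216 8.937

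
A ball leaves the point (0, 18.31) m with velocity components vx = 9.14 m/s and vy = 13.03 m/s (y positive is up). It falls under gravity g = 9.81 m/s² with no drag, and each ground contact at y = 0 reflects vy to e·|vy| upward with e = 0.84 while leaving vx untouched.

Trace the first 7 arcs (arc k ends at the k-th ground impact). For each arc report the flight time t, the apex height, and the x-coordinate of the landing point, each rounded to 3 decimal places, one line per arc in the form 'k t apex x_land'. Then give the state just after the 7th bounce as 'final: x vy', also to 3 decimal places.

1 3.673 26.963 33.570
2 3.939 19.025 69.571
3 3.309 13.424 99.813
4 2.779 9.472 125.216
5 2.335 6.684 146.554
6 1.961 4.716 164.478
7 1.647 3.328 179.535
final: 179.535 6.787

Arc 1: start y=18.310, vy=13.030 → t=3.673, apex=26.963, x_land=33.570, impact vy=-23.001
  bounce: vy ← 0.84·23.001 = 19.320
Arc 2: start y=0.000, vy=19.320 → t=3.939, apex=19.025, x_land=69.571, impact vy=-19.320
  bounce: vy ← 0.84·19.320 = 16.229
Arc 3: start y=0.000, vy=16.229 → t=3.309, apex=13.424, x_land=99.813, impact vy=-16.229
  bounce: vy ← 0.84·16.229 = 13.632
Arc 4: start y=0.000, vy=13.632 → t=2.779, apex=9.472, x_land=125.216, impact vy=-13.632
  bounce: vy ← 0.84·13.632 = 11.451
Arc 5: start y=0.000, vy=11.451 → t=2.335, apex=6.684, x_land=146.554, impact vy=-11.451
  bounce: vy ← 0.84·11.451 = 9.619
Arc 6: start y=0.000, vy=9.619 → t=1.961, apex=4.716, x_land=164.478, impact vy=-9.619
  bounce: vy ← 0.84·9.619 = 8.080
Arc 7: start y=0.000, vy=8.080 → t=1.647, apex=3.328, x_land=179.535, impact vy=-8.080
  bounce: vy ← 0.84·8.080 = 6.787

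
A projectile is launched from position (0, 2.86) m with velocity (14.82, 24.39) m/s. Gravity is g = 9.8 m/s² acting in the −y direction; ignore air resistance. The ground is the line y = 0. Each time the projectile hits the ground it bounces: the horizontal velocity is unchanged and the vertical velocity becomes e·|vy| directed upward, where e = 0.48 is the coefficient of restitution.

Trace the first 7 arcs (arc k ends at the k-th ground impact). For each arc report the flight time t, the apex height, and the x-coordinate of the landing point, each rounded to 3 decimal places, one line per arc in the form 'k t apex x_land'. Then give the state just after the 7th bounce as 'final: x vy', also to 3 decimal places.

1 5.092 33.211 75.466
2 2.499 7.652 112.505
3 1.200 1.763 130.284
4 0.576 0.406 138.818
5 0.276 0.094 142.914
6 0.133 0.022 144.880
7 0.064 0.005 145.824
final: 145.824 0.150

Arc 1: start y=2.860, vy=24.390 → t=5.092, apex=33.211, x_land=75.466, impact vy=-25.513
  bounce: vy ← 0.48·25.513 = 12.246
Arc 2: start y=0.000, vy=12.246 → t=2.499, apex=7.652, x_land=112.505, impact vy=-12.246
  bounce: vy ← 0.48·12.246 = 5.878
Arc 3: start y=0.000, vy=5.878 → t=1.200, apex=1.763, x_land=130.284, impact vy=-5.878
  bounce: vy ← 0.48·5.878 = 2.822
Arc 4: start y=0.000, vy=2.822 → t=0.576, apex=0.406, x_land=138.818, impact vy=-2.822
  bounce: vy ← 0.48·2.822 = 1.354
Arc 5: start y=0.000, vy=1.354 → t=0.276, apex=0.094, x_land=142.914, impact vy=-1.354
  bounce: vy ← 0.48·1.354 = 0.650
Arc 6: start y=0.000, vy=0.650 → t=0.133, apex=0.022, x_land=144.880, impact vy=-0.650
  bounce: vy ← 0.48·0.650 = 0.312
Arc 7: start y=0.000, vy=0.312 → t=0.064, apex=0.005, x_land=145.824, impact vy=-0.312
  bounce: vy ← 0.48·0.312 = 0.150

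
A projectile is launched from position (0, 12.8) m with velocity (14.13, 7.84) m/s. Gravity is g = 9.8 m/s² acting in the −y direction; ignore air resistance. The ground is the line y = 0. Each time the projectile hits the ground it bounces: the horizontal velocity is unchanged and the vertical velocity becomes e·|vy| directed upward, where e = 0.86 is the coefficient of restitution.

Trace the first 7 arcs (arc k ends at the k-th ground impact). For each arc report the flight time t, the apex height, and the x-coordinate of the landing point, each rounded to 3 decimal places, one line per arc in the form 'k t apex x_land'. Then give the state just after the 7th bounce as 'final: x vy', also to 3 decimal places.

Arc 1: start y=12.800, vy=7.840 → t=2.603, apex=15.936, x_land=36.786, impact vy=-17.673
  bounce: vy ← 0.86·17.673 = 15.199
Arc 2: start y=0.000, vy=15.199 → t=3.102, apex=11.786, x_land=80.615, impact vy=-15.199
  bounce: vy ← 0.86·15.199 = 13.071
Arc 3: start y=0.000, vy=13.071 → t=2.668, apex=8.717, x_land=118.308, impact vy=-13.071
  bounce: vy ← 0.86·13.071 = 11.241
Arc 4: start y=0.000, vy=11.241 → t=2.294, apex=6.447, x_land=150.724, impact vy=-11.241
  bounce: vy ← 0.86·11.241 = 9.667
Arc 5: start y=0.000, vy=9.667 → t=1.973, apex=4.768, x_land=178.602, impact vy=-9.667
  bounce: vy ← 0.86·9.667 = 8.314
Arc 6: start y=0.000, vy=8.314 → t=1.697, apex=3.527, x_land=202.577, impact vy=-8.314
  bounce: vy ← 0.86·8.314 = 7.150
Arc 7: start y=0.000, vy=7.150 → t=1.459, apex=2.608, x_land=223.195, impact vy=-7.150
  bounce: vy ← 0.86·7.150 = 6.149

1 2.603 15.936 36.786
2 3.102 11.786 80.615
3 2.668 8.717 118.308
4 2.294 6.447 150.724
5 1.973 4.768 178.602
6 1.697 3.527 202.577
7 1.459 2.608 223.195
final: 223.195 6.149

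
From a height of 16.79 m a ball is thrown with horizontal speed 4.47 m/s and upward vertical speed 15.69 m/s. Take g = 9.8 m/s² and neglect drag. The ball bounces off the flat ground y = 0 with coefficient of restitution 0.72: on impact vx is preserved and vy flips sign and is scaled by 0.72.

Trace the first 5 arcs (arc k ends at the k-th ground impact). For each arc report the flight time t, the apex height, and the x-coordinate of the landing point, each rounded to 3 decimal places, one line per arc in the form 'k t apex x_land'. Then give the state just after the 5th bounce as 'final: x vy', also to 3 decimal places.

1 4.048 29.350 18.096
2 3.524 15.215 33.850
3 2.537 7.887 45.192
4 1.827 4.089 53.359
5 1.315 2.120 59.239
final: 59.239 4.641

Arc 1: start y=16.790, vy=15.690 → t=4.048, apex=29.350, x_land=18.096, impact vy=-23.985
  bounce: vy ← 0.72·23.985 = 17.269
Arc 2: start y=0.000, vy=17.269 → t=3.524, apex=15.215, x_land=33.850, impact vy=-17.269
  bounce: vy ← 0.72·17.269 = 12.434
Arc 3: start y=0.000, vy=12.434 → t=2.537, apex=7.887, x_land=45.192, impact vy=-12.434
  bounce: vy ← 0.72·12.434 = 8.952
Arc 4: start y=0.000, vy=8.952 → t=1.827, apex=4.089, x_land=53.359, impact vy=-8.952
  bounce: vy ← 0.72·8.952 = 6.446
Arc 5: start y=0.000, vy=6.446 → t=1.315, apex=2.120, x_land=59.239, impact vy=-6.446
  bounce: vy ← 0.72·6.446 = 4.641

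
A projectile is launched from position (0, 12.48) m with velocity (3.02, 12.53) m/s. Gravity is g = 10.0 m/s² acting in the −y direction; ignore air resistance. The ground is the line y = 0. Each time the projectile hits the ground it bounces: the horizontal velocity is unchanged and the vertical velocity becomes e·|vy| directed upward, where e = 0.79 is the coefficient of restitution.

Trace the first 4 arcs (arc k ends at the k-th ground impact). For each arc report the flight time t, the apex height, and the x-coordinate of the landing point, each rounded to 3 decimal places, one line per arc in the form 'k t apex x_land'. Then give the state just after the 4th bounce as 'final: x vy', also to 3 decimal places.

Arc 1: start y=12.480, vy=12.530 → t=3.269, apex=20.330, x_land=9.874, impact vy=-20.164
  bounce: vy ← 0.79·20.164 = 15.930
Arc 2: start y=0.000, vy=15.930 → t=3.186, apex=12.688, x_land=19.495, impact vy=-15.930
  bounce: vy ← 0.79·15.930 = 12.585
Arc 3: start y=0.000, vy=12.585 → t=2.517, apex=7.919, x_land=27.096, impact vy=-12.585
  bounce: vy ← 0.79·12.585 = 9.942
Arc 4: start y=0.000, vy=9.942 → t=1.988, apex=4.942, x_land=33.101, impact vy=-9.942
  bounce: vy ← 0.79·9.942 = 7.854

1 3.269 20.330 9.874
2 3.186 12.688 19.495
3 2.517 7.919 27.096
4 1.988 4.942 33.101
final: 33.101 7.854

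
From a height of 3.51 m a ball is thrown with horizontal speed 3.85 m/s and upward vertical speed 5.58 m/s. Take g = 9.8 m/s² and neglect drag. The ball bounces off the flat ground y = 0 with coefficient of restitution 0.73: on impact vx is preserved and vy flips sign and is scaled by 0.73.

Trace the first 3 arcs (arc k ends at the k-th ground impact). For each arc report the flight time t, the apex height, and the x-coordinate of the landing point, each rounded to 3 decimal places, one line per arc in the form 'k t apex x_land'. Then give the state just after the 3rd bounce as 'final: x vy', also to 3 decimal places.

1 1.589 5.099 6.119
2 1.489 2.717 11.853
3 1.087 1.448 16.039
final: 16.039 3.889

Arc 1: start y=3.510, vy=5.580 → t=1.589, apex=5.099, x_land=6.119, impact vy=-9.997
  bounce: vy ← 0.73·9.997 = 7.298
Arc 2: start y=0.000, vy=7.298 → t=1.489, apex=2.717, x_land=11.853, impact vy=-7.298
  bounce: vy ← 0.73·7.298 = 5.327
Arc 3: start y=0.000, vy=5.327 → t=1.087, apex=1.448, x_land=16.039, impact vy=-5.327
  bounce: vy ← 0.73·5.327 = 3.889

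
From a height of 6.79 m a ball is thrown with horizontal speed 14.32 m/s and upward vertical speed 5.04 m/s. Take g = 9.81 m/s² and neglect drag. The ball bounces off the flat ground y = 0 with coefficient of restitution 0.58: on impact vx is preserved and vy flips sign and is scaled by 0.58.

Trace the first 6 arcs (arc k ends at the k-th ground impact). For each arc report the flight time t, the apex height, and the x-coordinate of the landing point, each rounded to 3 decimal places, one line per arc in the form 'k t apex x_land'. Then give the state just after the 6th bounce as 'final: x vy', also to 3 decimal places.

Arc 1: start y=6.790, vy=5.040 → t=1.798, apex=8.085, x_land=25.742, impact vy=-12.594
  bounce: vy ← 0.58·12.594 = 7.305
Arc 2: start y=0.000, vy=7.305 → t=1.489, apex=2.720, x_land=47.068, impact vy=-7.305
  bounce: vy ← 0.58·7.305 = 4.237
Arc 3: start y=0.000, vy=4.237 → t=0.864, apex=0.915, x_land=59.437, impact vy=-4.237
  bounce: vy ← 0.58·4.237 = 2.457
Arc 4: start y=0.000, vy=2.457 → t=0.501, apex=0.308, x_land=66.611, impact vy=-2.457
  bounce: vy ← 0.58·2.457 = 1.425
Arc 5: start y=0.000, vy=1.425 → t=0.291, apex=0.104, x_land=70.772, impact vy=-1.425
  bounce: vy ← 0.58·1.425 = 0.827
Arc 6: start y=0.000, vy=0.827 → t=0.169, apex=0.035, x_land=73.186, impact vy=-0.827
  bounce: vy ← 0.58·0.827 = 0.479

1 1.798 8.085 25.742
2 1.489 2.720 47.068
3 0.864 0.915 59.437
4 0.501 0.308 66.611
5 0.291 0.104 70.772
6 0.169 0.035 73.186
final: 73.186 0.479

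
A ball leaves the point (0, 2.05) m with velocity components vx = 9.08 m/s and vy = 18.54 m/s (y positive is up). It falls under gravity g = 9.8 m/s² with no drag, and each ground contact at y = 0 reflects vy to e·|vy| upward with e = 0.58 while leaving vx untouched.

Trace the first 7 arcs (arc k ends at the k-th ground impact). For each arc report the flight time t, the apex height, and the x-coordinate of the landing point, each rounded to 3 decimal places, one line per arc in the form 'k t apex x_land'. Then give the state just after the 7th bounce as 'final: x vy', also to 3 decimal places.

Arc 1: start y=2.050, vy=18.540 → t=3.891, apex=19.587, x_land=35.332, impact vy=-19.594
  bounce: vy ← 0.58·19.594 = 11.364
Arc 2: start y=0.000, vy=11.364 → t=2.319, apex=6.589, x_land=56.391, impact vy=-11.364
  bounce: vy ← 0.58·11.364 = 6.591
Arc 3: start y=0.000, vy=6.591 → t=1.345, apex=2.217, x_land=68.605, impact vy=-6.591
  bounce: vy ← 0.58·6.591 = 3.823
Arc 4: start y=0.000, vy=3.823 → t=0.780, apex=0.746, x_land=75.689, impact vy=-3.823
  bounce: vy ← 0.58·3.823 = 2.217
Arc 5: start y=0.000, vy=2.217 → t=0.453, apex=0.251, x_land=79.798, impact vy=-2.217
  bounce: vy ← 0.58·2.217 = 1.286
Arc 6: start y=0.000, vy=1.286 → t=0.262, apex=0.084, x_land=82.181, impact vy=-1.286
  bounce: vy ← 0.58·1.286 = 0.746
Arc 7: start y=0.000, vy=0.746 → t=0.152, apex=0.028, x_land=83.563, impact vy=-0.746
  bounce: vy ← 0.58·0.746 = 0.433

1 3.891 19.587 35.332
2 2.319 6.589 56.391
3 1.345 2.217 68.605
4 0.780 0.746 75.689
5 0.453 0.251 79.798
6 0.262 0.084 82.181
7 0.152 0.028 83.563
final: 83.563 0.433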